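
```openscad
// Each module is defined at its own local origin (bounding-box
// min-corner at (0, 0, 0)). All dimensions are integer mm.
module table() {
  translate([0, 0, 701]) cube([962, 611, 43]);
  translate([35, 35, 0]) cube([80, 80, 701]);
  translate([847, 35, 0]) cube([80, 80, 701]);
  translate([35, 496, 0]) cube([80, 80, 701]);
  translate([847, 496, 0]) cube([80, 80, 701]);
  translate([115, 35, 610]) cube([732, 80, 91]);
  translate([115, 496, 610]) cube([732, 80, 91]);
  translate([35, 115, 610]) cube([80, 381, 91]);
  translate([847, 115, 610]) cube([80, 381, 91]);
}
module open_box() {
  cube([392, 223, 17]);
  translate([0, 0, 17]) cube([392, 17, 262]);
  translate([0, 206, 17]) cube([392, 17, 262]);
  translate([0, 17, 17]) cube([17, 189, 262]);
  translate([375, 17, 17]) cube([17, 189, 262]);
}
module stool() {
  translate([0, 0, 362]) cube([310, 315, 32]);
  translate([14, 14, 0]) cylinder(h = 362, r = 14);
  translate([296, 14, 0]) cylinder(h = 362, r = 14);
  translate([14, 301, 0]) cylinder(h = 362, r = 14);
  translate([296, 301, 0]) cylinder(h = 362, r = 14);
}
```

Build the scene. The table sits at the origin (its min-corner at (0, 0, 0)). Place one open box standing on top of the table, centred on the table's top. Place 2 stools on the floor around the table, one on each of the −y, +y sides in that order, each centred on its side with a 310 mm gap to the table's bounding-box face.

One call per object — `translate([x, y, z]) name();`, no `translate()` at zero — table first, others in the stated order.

table();
translate([285, 194, 744]) open_box();
translate([326, -625, 0]) stool();
translate([326, 921, 0]) stool();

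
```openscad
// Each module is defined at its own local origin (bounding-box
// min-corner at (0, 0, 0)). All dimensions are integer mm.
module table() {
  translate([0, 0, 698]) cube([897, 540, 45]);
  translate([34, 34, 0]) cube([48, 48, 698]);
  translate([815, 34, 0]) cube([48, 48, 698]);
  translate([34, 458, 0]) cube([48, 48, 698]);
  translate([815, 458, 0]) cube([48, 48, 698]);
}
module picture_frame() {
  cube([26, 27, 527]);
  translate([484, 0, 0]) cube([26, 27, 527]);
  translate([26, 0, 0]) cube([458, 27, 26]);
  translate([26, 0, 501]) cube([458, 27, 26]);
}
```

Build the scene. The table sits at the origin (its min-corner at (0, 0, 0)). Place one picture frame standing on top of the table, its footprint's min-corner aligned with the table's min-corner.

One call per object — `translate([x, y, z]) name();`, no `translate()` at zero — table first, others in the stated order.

table();
translate([0, 0, 743]) picture_frame();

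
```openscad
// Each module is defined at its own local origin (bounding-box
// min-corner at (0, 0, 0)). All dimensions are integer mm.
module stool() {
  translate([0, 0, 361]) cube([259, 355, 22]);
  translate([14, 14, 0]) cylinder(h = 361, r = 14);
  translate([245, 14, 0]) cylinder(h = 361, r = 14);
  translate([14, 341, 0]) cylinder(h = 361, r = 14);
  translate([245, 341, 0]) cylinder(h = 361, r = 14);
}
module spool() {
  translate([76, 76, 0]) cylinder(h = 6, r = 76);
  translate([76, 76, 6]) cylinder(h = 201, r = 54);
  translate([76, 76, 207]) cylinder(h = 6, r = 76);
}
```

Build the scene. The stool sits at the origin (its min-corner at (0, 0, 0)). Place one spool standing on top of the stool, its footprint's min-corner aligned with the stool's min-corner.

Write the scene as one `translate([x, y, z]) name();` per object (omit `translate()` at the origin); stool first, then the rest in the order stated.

stool();
translate([0, 0, 383]) spool();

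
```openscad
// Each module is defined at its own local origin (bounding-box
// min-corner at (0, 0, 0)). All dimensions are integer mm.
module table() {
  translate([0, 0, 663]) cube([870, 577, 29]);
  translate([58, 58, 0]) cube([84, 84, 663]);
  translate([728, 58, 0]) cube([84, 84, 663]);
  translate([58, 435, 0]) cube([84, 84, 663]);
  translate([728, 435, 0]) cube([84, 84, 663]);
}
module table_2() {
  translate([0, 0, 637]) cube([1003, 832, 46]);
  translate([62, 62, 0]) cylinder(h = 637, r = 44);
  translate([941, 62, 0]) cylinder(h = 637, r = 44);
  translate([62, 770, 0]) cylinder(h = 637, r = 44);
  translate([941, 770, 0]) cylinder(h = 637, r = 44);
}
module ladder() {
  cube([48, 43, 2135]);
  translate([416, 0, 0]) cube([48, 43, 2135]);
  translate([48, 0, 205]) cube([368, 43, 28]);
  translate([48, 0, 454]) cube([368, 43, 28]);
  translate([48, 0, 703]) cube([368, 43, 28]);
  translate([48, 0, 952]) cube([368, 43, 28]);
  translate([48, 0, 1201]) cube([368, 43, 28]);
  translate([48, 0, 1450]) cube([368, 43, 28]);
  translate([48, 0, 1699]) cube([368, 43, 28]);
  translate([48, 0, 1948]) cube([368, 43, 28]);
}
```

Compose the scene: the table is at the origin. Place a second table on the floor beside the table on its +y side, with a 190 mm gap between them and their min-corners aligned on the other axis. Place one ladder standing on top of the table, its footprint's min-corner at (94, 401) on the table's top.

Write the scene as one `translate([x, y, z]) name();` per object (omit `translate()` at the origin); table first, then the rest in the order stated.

table();
translate([0, 767, 0]) table_2();
translate([94, 401, 692]) ladder();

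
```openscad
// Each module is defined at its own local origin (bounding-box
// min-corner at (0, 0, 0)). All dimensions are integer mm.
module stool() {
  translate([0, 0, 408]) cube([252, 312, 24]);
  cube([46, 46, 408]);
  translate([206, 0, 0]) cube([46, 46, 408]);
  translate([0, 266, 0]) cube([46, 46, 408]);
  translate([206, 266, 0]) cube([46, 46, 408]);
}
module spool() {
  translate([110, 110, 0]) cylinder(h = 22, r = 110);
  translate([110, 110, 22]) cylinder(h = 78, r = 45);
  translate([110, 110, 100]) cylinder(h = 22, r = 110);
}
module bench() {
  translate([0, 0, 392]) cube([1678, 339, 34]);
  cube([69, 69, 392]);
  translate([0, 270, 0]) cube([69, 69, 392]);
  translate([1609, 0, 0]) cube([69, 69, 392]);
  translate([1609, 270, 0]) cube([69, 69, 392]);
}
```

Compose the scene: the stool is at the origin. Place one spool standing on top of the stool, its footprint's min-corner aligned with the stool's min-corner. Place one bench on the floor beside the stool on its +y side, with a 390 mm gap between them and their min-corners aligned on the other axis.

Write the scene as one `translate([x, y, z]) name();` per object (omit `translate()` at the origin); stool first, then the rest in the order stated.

stool();
translate([0, 0, 432]) spool();
translate([0, 702, 0]) bench();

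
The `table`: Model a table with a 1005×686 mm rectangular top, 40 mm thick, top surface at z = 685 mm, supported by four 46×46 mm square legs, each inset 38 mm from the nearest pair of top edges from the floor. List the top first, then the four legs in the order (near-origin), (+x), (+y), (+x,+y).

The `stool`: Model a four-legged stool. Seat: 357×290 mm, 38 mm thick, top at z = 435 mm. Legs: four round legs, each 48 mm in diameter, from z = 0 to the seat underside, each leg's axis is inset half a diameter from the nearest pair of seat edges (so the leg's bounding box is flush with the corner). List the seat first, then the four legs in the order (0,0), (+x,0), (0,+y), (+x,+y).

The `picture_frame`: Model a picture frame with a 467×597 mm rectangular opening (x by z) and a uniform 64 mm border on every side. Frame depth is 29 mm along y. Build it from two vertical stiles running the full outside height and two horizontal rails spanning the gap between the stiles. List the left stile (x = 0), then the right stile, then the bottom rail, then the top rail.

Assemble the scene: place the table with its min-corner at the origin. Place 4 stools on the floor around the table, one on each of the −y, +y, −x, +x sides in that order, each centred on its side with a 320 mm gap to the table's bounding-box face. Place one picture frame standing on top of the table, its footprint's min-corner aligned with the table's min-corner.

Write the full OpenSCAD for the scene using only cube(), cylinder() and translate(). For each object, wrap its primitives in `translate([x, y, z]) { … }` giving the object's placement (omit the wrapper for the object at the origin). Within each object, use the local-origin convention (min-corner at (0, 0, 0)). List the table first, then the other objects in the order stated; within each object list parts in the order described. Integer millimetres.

translate([0, 0, 645]) cube([1005, 686, 40]);
translate([38, 38, 0]) cube([46, 46, 645]);
translate([921, 38, 0]) cube([46, 46, 645]);
translate([38, 602, 0]) cube([46, 46, 645]);
translate([921, 602, 0]) cube([46, 46, 645]);
translate([324, -610, 0]) {
  translate([0, 0, 397]) cube([357, 290, 38]);
  translate([24, 24, 0]) cylinder(h = 397, r = 24);
  translate([333, 24, 0]) cylinder(h = 397, r = 24);
  translate([24, 266, 0]) cylinder(h = 397, r = 24);
  translate([333, 266, 0]) cylinder(h = 397, r = 24);
}
translate([324, 1006, 0]) {
  translate([0, 0, 397]) cube([357, 290, 38]);
  translate([24, 24, 0]) cylinder(h = 397, r = 24);
  translate([333, 24, 0]) cylinder(h = 397, r = 24);
  translate([24, 266, 0]) cylinder(h = 397, r = 24);
  translate([333, 266, 0]) cylinder(h = 397, r = 24);
}
translate([-677, 198, 0]) {
  translate([0, 0, 397]) cube([357, 290, 38]);
  translate([24, 24, 0]) cylinder(h = 397, r = 24);
  translate([333, 24, 0]) cylinder(h = 397, r = 24);
  translate([24, 266, 0]) cylinder(h = 397, r = 24);
  translate([333, 266, 0]) cylinder(h = 397, r = 24);
}
translate([1325, 198, 0]) {
  translate([0, 0, 397]) cube([357, 290, 38]);
  translate([24, 24, 0]) cylinder(h = 397, r = 24);
  translate([333, 24, 0]) cylinder(h = 397, r = 24);
  translate([24, 266, 0]) cylinder(h = 397, r = 24);
  translate([333, 266, 0]) cylinder(h = 397, r = 24);
}
translate([0, 0, 685]) {
  cube([64, 29, 725]);
  translate([531, 0, 0]) cube([64, 29, 725]);
  translate([64, 0, 0]) cube([467, 29, 64]);
  translate([64, 0, 661]) cube([467, 29, 64]);
}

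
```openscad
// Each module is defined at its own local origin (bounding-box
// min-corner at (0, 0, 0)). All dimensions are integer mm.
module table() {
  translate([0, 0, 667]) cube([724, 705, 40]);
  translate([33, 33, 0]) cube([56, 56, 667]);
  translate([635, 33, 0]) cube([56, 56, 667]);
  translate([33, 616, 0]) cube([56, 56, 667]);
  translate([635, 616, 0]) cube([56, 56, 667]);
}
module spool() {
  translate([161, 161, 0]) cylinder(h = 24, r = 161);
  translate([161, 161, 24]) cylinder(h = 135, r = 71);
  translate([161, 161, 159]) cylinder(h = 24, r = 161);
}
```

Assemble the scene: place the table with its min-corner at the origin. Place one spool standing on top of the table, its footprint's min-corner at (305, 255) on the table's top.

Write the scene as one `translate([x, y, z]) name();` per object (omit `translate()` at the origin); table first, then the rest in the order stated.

table();
translate([305, 255, 707]) spool();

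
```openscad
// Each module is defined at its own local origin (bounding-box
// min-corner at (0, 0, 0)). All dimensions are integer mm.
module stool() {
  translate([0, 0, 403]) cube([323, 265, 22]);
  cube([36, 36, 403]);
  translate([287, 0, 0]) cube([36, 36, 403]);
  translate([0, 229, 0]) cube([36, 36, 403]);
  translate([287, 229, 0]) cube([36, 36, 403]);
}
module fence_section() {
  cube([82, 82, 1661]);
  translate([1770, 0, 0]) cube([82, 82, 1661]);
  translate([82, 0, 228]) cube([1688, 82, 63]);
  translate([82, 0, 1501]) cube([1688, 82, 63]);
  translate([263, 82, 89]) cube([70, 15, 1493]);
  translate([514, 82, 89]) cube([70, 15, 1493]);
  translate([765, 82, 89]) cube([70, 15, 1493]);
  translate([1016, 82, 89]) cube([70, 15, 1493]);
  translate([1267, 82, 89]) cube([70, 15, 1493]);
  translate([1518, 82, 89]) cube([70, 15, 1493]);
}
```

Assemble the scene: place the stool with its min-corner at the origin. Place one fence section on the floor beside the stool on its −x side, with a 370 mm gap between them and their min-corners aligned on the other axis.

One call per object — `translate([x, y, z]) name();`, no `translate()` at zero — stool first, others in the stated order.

stool();
translate([-2222, 0, 0]) fence_section();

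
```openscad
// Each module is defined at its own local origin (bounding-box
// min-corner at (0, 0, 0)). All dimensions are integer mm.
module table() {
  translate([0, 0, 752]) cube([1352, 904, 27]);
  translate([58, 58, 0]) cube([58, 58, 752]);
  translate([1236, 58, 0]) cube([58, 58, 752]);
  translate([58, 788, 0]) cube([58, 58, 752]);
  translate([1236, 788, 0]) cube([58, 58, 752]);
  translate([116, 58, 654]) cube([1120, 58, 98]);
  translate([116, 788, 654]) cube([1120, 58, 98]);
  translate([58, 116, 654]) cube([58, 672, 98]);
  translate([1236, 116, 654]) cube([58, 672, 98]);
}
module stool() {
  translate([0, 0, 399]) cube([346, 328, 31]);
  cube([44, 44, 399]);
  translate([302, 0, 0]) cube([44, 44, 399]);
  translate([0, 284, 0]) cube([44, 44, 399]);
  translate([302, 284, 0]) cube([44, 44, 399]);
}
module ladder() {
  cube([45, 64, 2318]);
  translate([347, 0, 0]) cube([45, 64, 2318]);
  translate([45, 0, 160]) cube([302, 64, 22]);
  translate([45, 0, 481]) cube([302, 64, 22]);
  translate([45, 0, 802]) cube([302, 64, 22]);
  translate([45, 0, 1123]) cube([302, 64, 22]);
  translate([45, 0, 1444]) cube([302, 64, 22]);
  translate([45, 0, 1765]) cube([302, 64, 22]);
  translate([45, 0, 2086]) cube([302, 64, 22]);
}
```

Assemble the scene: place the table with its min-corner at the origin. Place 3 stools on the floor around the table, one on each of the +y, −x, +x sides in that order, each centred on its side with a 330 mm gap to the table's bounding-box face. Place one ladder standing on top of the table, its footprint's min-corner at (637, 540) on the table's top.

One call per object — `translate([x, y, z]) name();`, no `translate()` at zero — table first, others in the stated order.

table();
translate([503, 1234, 0]) stool();
translate([-676, 288, 0]) stool();
translate([1682, 288, 0]) stool();
translate([637, 540, 779]) ladder();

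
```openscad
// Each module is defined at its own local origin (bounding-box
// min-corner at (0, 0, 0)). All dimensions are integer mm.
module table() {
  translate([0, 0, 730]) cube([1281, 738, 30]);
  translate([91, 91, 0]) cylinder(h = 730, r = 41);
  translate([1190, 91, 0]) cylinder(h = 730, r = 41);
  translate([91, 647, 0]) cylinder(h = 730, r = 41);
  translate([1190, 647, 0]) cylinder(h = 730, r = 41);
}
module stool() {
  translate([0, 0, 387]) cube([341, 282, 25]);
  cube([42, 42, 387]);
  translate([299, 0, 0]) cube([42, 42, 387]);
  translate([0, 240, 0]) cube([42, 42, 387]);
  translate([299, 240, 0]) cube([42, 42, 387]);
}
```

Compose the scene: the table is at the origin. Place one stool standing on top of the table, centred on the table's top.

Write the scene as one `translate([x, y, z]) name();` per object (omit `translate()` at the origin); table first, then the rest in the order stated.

table();
translate([470, 228, 760]) stool();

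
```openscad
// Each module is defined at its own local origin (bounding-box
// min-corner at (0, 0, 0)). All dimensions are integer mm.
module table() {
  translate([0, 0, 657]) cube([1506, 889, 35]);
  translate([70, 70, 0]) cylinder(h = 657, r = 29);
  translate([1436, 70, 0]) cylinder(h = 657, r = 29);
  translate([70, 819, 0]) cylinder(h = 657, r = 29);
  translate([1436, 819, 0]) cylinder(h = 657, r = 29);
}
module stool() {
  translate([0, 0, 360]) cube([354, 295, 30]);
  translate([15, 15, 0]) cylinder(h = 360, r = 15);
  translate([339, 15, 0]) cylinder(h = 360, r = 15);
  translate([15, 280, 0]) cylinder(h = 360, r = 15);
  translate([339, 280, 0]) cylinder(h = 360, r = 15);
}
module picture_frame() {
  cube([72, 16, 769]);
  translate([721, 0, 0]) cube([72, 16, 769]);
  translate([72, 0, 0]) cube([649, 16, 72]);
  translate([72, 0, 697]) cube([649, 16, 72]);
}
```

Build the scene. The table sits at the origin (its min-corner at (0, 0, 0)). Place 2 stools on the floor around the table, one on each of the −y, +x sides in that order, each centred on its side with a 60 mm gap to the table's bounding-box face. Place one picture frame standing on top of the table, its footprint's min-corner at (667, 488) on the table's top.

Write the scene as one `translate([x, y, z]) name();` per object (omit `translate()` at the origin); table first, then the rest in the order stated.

table();
translate([576, -355, 0]) stool();
translate([1566, 297, 0]) stool();
translate([667, 488, 692]) picture_frame();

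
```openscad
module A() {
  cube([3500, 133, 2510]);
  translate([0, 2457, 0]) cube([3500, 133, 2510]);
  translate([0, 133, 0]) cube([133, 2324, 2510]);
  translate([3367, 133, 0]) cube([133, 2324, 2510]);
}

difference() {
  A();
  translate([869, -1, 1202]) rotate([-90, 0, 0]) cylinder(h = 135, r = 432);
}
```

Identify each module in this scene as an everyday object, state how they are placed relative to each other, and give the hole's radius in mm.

A is a house frame. The house frame has a circular hole through its front wall. The hole's radius is 432 mm.

The subtracted cylinder has r = 432 mm.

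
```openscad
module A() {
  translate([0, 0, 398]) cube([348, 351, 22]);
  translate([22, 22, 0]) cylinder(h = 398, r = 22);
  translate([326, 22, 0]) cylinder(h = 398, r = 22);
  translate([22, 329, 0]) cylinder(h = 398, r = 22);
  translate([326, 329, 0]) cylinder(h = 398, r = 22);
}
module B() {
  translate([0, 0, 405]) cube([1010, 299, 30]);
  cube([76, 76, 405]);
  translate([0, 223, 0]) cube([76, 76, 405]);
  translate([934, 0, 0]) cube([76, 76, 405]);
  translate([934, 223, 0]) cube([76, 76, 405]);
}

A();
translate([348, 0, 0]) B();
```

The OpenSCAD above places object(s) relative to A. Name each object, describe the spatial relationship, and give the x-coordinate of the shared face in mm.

The stool's +x face and the bench's −x face are both at x = 348 mm.

A is a stool. B is a bench. The bench is against the stool's +x side, with their −y faces flush. The x-coordinate of the shared face is 348 mm.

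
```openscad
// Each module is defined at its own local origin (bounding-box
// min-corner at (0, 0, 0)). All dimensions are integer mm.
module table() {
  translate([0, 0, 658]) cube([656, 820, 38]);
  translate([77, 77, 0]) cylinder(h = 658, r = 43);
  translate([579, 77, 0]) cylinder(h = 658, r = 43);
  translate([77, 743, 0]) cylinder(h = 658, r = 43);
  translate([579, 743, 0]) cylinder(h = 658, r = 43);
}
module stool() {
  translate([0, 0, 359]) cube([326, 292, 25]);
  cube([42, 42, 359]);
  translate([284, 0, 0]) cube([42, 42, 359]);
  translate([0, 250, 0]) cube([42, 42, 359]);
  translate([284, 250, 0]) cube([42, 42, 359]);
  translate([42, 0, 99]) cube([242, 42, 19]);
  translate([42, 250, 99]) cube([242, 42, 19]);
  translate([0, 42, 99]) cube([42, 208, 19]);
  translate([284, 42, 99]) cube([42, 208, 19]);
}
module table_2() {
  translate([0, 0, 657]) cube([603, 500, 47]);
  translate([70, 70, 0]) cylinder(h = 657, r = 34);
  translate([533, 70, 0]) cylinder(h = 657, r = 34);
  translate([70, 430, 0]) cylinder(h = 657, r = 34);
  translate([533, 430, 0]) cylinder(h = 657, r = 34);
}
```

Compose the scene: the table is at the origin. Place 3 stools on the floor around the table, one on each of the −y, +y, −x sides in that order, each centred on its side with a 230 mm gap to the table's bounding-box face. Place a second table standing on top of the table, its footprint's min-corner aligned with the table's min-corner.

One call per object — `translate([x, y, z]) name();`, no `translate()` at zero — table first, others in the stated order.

table();
translate([165, -522, 0]) stool();
translate([165, 1050, 0]) stool();
translate([-556, 264, 0]) stool();
translate([0, 0, 696]) table_2();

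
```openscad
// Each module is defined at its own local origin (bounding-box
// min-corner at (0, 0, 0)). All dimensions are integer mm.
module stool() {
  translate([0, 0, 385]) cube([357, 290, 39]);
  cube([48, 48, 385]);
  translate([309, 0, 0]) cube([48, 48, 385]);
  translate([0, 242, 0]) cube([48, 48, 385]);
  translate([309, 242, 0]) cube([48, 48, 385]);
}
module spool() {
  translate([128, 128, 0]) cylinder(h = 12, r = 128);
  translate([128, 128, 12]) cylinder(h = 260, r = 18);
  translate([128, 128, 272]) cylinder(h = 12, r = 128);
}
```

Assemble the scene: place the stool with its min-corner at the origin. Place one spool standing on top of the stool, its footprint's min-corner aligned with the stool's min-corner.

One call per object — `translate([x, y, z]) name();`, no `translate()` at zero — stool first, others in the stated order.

stool();
translate([0, 0, 424]) spool();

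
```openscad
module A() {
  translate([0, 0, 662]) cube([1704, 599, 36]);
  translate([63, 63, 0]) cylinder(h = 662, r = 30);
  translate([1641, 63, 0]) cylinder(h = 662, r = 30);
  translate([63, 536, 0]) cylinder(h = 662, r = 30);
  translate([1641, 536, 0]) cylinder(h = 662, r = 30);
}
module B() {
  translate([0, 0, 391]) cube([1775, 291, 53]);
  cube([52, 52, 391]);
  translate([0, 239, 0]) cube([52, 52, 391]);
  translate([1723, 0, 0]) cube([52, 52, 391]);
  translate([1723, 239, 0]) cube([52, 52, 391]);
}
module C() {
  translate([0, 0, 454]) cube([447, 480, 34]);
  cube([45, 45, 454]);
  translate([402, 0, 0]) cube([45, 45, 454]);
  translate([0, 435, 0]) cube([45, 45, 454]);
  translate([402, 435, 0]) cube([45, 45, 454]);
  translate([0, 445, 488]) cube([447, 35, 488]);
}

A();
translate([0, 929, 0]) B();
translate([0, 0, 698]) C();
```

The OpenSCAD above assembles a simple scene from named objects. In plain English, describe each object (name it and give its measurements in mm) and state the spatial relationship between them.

A is a table with a 1704×599 mm rectangular top, 36 mm thick, top surface at z = 698 mm, supported by four round legs of 60 mm diameter, each leg's bounding box inset 33 mm from the nearest pair of top edges, running from the floor.

B is a bench: a 1775×291 mm seat slab, 53 mm thick, top at z = 444 mm, on four 52×52 mm square legs flush with the seat corners and standing on z = 0.

C is a chair: 447×480 mm seat, 34 mm thick, top at z = 488 mm, on four 45 mm square corner legs flush with the seat edges. A 35 mm thick backrest slab spans the full seat width, extending 488 mm above the seat top, its back face flush with the seat's +y edge.

The bench is on the floor beside the table on its +y side. The chair is on top of the table.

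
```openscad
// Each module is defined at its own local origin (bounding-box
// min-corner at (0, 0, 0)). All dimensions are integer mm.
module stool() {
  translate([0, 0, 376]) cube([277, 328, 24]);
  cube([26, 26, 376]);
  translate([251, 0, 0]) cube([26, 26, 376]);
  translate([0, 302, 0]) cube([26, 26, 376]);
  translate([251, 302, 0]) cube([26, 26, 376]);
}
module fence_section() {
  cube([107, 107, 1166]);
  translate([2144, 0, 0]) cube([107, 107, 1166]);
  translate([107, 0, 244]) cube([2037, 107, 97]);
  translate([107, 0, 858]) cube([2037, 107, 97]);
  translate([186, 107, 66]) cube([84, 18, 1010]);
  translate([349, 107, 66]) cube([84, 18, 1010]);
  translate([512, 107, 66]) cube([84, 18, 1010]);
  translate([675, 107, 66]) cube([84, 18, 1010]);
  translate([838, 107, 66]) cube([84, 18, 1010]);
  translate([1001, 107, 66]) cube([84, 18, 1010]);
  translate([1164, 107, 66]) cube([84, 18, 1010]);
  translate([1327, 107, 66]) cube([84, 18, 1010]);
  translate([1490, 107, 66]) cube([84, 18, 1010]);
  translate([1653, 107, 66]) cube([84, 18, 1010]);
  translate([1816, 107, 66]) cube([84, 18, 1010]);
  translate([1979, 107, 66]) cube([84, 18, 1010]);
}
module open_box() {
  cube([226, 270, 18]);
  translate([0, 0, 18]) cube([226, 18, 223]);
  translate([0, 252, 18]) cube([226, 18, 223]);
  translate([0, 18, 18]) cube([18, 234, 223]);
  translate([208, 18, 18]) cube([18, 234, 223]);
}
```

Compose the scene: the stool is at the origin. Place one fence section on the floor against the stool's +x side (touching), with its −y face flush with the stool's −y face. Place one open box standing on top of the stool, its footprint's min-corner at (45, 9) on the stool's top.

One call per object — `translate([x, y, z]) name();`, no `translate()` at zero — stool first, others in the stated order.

stool();
translate([277, 0, 0]) fence_section();
translate([45, 9, 400]) open_box();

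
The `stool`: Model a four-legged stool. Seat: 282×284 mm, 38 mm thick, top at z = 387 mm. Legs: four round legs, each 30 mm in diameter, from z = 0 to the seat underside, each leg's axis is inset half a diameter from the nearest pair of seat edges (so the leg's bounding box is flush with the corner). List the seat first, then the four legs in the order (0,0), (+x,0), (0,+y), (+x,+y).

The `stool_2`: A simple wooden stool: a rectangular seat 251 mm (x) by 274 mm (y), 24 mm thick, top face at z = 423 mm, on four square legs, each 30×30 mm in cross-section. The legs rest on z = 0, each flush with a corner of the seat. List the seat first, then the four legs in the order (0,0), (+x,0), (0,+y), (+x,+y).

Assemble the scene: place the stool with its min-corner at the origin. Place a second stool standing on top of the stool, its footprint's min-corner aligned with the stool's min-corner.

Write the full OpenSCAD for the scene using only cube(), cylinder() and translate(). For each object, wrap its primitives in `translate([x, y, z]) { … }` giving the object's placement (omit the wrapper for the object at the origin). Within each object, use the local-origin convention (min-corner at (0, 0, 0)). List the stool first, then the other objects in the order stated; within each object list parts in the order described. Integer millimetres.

translate([0, 0, 349]) cube([282, 284, 38]);
translate([15, 15, 0]) cylinder(h = 349, r = 15);
translate([267, 15, 0]) cylinder(h = 349, r = 15);
translate([15, 269, 0]) cylinder(h = 349, r = 15);
translate([267, 269, 0]) cylinder(h = 349, r = 15);
translate([0, 0, 387]) {
  translate([0, 0, 399]) cube([251, 274, 24]);
  cube([30, 30, 399]);
  translate([221, 0, 0]) cube([30, 30, 399]);
  translate([0, 244, 0]) cube([30, 30, 399]);
  translate([221, 244, 0]) cube([30, 30, 399]);
}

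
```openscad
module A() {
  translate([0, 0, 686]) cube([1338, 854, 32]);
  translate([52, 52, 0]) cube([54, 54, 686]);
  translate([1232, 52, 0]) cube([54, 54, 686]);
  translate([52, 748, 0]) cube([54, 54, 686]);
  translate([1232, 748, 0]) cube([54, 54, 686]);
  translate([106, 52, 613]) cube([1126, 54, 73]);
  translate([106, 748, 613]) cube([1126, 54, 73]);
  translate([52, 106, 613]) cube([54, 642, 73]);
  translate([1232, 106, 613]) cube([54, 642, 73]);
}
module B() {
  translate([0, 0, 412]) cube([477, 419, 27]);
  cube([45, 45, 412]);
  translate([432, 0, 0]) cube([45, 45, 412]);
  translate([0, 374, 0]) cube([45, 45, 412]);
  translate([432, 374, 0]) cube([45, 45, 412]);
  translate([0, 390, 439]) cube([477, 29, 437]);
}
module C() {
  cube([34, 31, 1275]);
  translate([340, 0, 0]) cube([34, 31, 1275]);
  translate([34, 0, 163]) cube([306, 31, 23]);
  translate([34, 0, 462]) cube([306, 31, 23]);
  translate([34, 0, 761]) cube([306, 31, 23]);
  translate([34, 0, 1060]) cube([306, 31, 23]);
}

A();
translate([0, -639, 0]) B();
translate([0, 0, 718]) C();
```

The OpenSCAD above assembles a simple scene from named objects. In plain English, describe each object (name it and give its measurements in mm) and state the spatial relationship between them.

A is a table with a 1338×854 mm rectangular top, 32 mm thick, top surface at z = 718 mm, supported by four 54×54 mm square legs, each inset 52 mm from the nearest pair of top edges, running from the floor. Four apron rails, 54 mm thick and 73 mm tall, run between adjacent legs with their top edges flush with the underside of the top and their outer faces flush with the legs' outer faces.

B is a chair. The seat is a 477×419×27 mm slab with its top at z = 439 mm, on four 45×45 mm corner legs (flush with the seat edges, standing on z = 0). A flat backrest 29 mm thick, 437 mm tall, spans the full seat width and rises from the seat top along its +y edge, rear face flush with the rear of the seat.

C is a straight ladder. Two 34×31 mm vertical rails, 1275 mm tall, stand 374 mm apart (outside-to-outside) with their front faces coplanar on the −y side. 4 rungs, each 31 mm deep and 23 mm tall, span between the inner faces of the rails, front faces flush with the rails. The lowest rung's underside is at z = 163 mm and rungs are spaced 299 mm apart (underside to underside).

The chair is on the floor beside the table on its −y side. The ladder is on top of the table.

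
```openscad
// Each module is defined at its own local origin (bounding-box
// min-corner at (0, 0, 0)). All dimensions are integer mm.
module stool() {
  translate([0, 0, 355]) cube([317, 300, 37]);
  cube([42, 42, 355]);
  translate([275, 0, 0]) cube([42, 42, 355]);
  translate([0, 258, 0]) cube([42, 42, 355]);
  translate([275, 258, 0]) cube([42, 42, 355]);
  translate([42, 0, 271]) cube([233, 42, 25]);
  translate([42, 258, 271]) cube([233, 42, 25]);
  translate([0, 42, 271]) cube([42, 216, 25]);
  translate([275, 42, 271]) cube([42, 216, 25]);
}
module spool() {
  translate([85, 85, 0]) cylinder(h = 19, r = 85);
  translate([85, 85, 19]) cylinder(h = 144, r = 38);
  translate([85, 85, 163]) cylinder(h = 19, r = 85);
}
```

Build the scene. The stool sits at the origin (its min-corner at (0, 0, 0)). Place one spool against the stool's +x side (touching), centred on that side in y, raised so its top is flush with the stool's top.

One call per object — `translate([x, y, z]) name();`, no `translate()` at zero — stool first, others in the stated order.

stool();
translate([317, 65, 210]) spool();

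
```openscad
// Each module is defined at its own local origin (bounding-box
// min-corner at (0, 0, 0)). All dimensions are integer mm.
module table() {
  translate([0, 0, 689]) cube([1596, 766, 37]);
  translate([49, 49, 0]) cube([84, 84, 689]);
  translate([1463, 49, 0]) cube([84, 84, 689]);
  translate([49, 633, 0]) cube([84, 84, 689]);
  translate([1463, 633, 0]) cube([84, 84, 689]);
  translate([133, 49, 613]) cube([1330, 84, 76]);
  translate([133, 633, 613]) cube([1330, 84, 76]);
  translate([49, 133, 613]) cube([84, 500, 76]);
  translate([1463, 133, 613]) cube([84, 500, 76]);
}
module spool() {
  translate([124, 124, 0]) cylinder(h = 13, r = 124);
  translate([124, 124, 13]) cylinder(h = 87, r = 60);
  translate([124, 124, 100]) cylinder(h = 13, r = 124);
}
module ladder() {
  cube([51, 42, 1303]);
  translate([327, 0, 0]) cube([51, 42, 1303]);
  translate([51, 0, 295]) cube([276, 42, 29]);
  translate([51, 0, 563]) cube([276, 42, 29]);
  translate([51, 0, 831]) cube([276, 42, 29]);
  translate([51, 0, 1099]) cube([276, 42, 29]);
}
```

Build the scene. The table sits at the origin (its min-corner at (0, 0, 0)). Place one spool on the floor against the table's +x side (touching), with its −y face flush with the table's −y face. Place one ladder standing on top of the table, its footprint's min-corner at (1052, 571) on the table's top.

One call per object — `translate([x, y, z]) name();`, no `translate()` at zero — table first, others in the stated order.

table();
translate([1596, 0, 0]) spool();
translate([1052, 571, 726]) ladder();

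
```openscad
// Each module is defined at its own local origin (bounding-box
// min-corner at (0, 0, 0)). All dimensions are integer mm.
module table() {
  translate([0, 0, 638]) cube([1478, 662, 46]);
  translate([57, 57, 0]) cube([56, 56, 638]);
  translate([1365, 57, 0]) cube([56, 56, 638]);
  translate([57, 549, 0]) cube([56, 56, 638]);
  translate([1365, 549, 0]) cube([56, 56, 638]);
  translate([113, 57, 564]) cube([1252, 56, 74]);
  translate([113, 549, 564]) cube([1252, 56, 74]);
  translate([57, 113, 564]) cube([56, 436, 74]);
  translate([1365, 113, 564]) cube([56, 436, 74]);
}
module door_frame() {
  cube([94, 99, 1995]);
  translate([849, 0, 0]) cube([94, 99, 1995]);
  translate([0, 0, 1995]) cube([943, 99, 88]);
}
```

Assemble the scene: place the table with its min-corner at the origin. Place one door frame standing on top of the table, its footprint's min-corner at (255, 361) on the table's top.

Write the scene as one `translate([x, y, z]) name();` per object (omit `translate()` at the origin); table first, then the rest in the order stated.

table();
translate([255, 361, 684]) door_frame();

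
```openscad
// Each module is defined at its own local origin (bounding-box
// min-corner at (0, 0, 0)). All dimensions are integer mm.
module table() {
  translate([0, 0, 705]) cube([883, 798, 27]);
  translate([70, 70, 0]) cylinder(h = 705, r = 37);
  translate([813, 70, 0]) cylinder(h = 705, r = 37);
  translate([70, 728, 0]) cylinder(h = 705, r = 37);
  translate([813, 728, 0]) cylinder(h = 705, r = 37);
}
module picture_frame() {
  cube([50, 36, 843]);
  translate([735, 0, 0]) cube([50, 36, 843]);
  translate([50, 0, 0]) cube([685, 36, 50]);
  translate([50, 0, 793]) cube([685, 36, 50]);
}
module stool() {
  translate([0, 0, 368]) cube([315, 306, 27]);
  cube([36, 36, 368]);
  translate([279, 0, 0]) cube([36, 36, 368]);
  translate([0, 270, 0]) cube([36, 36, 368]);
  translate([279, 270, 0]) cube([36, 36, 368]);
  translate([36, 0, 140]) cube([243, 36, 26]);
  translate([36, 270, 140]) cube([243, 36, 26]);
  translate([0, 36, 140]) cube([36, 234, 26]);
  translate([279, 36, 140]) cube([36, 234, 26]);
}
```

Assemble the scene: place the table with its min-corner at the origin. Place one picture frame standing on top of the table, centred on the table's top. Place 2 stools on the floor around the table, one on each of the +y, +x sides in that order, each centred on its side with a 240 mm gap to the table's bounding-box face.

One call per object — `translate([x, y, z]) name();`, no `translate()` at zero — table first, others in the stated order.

table();
translate([49, 381, 732]) picture_frame();
translate([284, 1038, 0]) stool();
translate([1123, 246, 0]) stool();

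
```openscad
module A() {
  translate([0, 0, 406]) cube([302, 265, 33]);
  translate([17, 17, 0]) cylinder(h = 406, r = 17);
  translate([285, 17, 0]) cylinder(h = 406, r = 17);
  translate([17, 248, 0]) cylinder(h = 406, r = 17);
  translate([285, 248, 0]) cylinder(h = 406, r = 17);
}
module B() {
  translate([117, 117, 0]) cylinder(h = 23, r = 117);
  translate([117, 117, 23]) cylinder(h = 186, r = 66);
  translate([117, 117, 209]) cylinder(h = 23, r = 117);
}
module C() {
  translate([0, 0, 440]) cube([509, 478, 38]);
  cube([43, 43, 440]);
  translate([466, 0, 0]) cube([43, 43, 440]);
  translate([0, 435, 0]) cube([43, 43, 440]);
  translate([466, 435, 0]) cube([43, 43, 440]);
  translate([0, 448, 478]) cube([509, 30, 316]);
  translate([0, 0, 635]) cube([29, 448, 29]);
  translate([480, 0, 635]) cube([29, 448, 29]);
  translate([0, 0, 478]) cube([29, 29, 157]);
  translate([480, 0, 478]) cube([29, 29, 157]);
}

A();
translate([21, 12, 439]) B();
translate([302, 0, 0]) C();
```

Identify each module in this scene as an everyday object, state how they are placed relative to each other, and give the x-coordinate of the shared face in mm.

A is a stool. B is a spool. C is a chair. The spool is on top of the stool. The chair is against the stool's +x side, with their −y faces flush. The x-coordinate of the shared face is 302 mm.

The stool's +x face and the chair's −x face are both at x = 302 mm.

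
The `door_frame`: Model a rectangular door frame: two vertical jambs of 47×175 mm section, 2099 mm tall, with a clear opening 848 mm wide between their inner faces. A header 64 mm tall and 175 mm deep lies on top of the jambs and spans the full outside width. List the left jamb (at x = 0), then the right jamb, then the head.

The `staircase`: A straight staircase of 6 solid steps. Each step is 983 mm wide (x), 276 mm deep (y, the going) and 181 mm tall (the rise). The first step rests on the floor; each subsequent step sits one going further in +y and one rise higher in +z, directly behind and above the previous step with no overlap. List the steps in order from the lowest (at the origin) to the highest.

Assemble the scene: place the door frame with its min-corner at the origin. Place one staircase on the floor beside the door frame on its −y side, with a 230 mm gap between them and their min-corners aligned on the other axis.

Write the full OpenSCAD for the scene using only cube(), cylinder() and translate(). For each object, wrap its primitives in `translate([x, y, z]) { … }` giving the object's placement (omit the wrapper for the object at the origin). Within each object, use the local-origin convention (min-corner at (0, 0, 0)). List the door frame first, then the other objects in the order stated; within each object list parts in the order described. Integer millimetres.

cube([47, 175, 2099]);
translate([895, 0, 0]) cube([47, 175, 2099]);
translate([0, 0, 2099]) cube([942, 175, 64]);
translate([0, -1886, 0]) {
  cube([983, 276, 181]);
  translate([0, 276, 181]) cube([983, 276, 181]);
  translate([0, 552, 362]) cube([983, 276, 181]);
  translate([0, 828, 543]) cube([983, 276, 181]);
  translate([0, 1104, 724]) cube([983, 276, 181]);
  translate([0, 1380, 905]) cube([983, 276, 181]);
}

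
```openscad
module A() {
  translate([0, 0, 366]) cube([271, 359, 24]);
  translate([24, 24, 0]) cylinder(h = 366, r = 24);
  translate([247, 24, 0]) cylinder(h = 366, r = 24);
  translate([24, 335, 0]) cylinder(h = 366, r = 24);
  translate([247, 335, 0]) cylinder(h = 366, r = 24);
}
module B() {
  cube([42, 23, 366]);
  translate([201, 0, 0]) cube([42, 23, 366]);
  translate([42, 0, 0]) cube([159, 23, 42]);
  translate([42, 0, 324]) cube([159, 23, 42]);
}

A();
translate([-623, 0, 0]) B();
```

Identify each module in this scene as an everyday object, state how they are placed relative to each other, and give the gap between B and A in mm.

A is a stool. B is a picture frame. The picture frame is on the floor beside the stool on its −x side. The gap between the picture frame and the stool is 380 mm.

The picture frame's nearest face is 380 mm from the stool's −x face.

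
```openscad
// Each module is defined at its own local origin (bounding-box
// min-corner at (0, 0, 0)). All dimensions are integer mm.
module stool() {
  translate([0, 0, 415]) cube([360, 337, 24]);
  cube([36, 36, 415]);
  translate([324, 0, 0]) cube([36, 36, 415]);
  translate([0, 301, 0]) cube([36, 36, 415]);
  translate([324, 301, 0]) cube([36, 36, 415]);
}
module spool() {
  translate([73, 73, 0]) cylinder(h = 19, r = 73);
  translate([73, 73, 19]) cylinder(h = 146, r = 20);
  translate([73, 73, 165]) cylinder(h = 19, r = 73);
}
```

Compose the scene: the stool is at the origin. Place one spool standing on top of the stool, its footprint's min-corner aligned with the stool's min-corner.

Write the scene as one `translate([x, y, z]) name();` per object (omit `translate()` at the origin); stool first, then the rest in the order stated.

stool();
translate([0, 0, 439]) spool();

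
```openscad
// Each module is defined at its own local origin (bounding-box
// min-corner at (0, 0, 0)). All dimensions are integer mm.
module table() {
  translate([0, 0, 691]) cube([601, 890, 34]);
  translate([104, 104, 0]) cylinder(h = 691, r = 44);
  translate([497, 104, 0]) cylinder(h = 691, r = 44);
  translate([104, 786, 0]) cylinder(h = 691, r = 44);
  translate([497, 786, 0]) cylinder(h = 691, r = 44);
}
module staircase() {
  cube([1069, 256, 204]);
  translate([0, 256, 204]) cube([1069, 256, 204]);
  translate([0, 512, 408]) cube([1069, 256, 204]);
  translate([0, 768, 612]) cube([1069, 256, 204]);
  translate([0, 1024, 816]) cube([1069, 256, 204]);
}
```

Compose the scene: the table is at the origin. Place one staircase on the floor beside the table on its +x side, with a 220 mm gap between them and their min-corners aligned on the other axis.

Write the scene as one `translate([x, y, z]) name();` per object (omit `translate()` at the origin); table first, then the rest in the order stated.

table();
translate([821, 0, 0]) staircase();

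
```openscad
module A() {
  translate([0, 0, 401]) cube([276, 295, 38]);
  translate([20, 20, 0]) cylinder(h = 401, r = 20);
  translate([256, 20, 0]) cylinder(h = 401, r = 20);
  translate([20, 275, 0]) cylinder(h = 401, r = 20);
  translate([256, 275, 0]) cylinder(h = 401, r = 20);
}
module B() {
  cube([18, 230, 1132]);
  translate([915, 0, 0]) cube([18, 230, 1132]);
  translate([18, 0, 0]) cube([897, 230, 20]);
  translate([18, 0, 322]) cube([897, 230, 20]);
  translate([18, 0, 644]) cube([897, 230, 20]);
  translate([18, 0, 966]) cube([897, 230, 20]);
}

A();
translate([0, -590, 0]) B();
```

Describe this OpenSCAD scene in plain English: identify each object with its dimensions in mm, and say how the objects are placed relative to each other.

A is a simple wooden stool: a rectangular seat 276 mm (x) by 295 mm (y), 38 mm thick, top face at z = 439 mm, on four round legs, each 40 mm in diameter. The legs rest on z = 0, each leg's axis is inset half a diameter from the nearest pair of seat edges (so the leg's bounding box is flush with the corner).

B is a bookshelf 933 mm wide overall, 230 mm deep and 1132 mm tall. The two sides are 18 mm thick vertical panels. 4 horizontal shelves of 20 mm thickness span between the inner faces of the sides; the lowest shelf sits on the floor and shelves are stacked with a clear vertical gap of 302 mm between each pair.

The bookshelf is on the floor beside the stool on its −y side.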